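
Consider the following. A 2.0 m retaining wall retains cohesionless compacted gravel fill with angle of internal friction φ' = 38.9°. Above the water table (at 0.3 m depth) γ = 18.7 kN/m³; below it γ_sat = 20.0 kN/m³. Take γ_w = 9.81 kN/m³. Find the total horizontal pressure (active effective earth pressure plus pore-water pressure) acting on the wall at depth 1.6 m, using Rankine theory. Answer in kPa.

K_a = (1 − sin φ)/(1 + sin φ) = 0.2285.
γ' = 20.0 − 9.81 = 10.19 kN/m³.
Effective vertical stress at 1.6 m: σ'_v = 18.7×0.3 + 10.19×1.30 = 18.86 kPa.
σ'_h = K_a σ'_v = 0.2285 × 18.86 = 4.309 kPa; u = γ_w × 1.30 = 12.75 kPa.
Total σ_h = 4.309 + 12.75 = 17.06 kPa.

17.1 kPa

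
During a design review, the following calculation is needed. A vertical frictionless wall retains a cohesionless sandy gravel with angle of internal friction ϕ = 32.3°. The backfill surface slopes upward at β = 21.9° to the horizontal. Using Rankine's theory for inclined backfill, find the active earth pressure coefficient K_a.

K_a = cos β · (cos β − √(cos²β − cos²φ)) / (cos β + √(cos²β − cos²φ)).
cos β = 0.9278, cos φ = 0.8453, √(cos²β − cos²φ) = 0.3826.
K_a = 0.9278 × (0.9278 − 0.3826)/(0.9278 + 0.3826) = 0.3860.

0.386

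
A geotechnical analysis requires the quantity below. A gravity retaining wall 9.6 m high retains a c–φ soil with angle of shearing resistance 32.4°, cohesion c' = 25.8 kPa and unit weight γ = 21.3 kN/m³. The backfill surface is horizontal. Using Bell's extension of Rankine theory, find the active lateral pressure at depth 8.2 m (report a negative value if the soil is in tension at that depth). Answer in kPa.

K_a = (1 − sin φ)/(1 + sin φ) = 0.3022.
σ_a = K_a γ z − 2c√K_a = 0.3022×21.3×8.2 − 2×25.8×0.5498 = 24.42 kPa.

24.4 kPa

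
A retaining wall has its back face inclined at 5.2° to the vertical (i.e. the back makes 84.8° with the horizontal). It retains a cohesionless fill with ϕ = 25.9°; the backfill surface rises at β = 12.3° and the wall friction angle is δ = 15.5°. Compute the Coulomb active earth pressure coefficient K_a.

0.475

K_a = sin²(α+φ) / [sin²α · sin(α−δ) · (1 + √{sin(φ+δ)sin(φ−β) / (sin(α−δ)sin(α+β))})²].
With α = 84.8°, φ = 25.9°, δ = 15.5°, β = 12.3°: K_a = 0.4749.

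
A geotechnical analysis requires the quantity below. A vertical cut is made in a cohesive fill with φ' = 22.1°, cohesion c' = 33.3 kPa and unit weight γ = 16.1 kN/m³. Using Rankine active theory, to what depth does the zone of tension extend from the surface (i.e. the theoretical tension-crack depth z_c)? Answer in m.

K_a = tan²(45° − 22.1°/2) = 0.4533; √K_a = 0.6732.
The active pressure is zero where K_a γ z = 2c√K_a, so z_c = 2c/(γ√K_a) = 2×33.3/(16.1×0.6732) = 6.144 m.

6.14 m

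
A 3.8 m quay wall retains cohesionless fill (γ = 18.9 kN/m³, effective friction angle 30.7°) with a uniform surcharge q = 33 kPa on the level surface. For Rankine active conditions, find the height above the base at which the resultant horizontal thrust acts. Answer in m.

K_a = 0.3240.
Triangular part P₁ = ½K_aγH² = 44.22 at H/3 = 1.267 m; rectangular part P₂ = K_a q H = 40.63 at H/2 = 1.900 m.
ȳ = (P₁·1.267 + P₂·1.900)/(P₁+P₂) = 1.570 m.

1.57 m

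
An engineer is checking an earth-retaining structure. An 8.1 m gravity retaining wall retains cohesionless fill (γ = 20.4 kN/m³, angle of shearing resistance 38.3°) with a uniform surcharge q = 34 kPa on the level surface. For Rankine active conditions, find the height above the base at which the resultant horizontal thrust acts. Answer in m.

3.09 m

K_a = 0.2347.
Triangular part P₁ = ½K_aγH² = 157.1 at H/3 = 2.700 m; rectangular part P₂ = K_a q H = 64.65 at H/2 = 4.050 m.
ȳ = (P₁·2.700 + P₂·4.050)/(P₁+P₂) = 3.094 m.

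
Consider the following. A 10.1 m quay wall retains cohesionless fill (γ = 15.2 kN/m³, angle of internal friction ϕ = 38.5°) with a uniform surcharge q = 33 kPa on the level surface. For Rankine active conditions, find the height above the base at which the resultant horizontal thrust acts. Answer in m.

K_a = 0.2327.
Triangular part P₁ = ½K_aγH² = 180.4 at H/3 = 3.367 m; rectangular part P₂ = K_a q H = 77.54 at H/2 = 5.050 m.
ȳ = (P₁·3.367 + P₂·5.050)/(P₁+P₂) = 3.873 m.

3.87 m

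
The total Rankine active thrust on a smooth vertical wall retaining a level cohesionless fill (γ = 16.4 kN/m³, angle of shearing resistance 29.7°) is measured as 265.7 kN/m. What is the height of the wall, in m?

9.80 m

K_a = 0.3374. P_a = ½ K_a γ H² ⇒ H = √(2P_a/(K_a γ)).
H = √(2×265.7/(0.3374×16.4)) = 9.800 m.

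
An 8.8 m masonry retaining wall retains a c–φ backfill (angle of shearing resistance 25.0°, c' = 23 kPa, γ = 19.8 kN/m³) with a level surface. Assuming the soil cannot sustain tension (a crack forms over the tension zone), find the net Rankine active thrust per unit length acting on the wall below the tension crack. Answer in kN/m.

107 kN/m

K_a = 0.4059; √K_a = 0.6371.
Tension-crack depth z_c = 2c/(γ√K_a) = 2×23/(19.8×0.6371) = 3.647 m.
σ_a at base = K_a γ H − 2c√K_a = 0.4059×19.8×8.8 − 2×23×0.6371 = 41.41 kPa.
P_a = ½ × 41.41 × (H − z_c) = 0.5×41.41×5.153 = 106.7 kN/m.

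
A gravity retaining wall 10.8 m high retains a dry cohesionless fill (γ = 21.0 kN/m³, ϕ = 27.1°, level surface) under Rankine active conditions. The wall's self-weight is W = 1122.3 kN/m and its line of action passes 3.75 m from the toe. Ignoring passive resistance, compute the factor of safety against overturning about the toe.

K_a = tan²(45° − 27.1°/2) = 0.3741.
P_a = ½K_aγH² = 0.5×0.3741×21.0×10.8² = 458.1 kN/m, acting at H/3 = 3.600 m above the base.
Overturning moment M_o = P_a × H/3 = 458.1 × 3.600 = 1649.
Resisting moment M_r = W × 3.75 = 1122.3 × 3.75 = 4209.
FS_overturning = M_r/M_o = 4209/1649 = 2.552.

2.55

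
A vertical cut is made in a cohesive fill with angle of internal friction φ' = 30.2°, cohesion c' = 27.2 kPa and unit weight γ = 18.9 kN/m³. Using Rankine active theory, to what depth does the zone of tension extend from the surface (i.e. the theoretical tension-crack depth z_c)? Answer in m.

K_a = tan²(45° − 30.2°/2) = 0.3307; √K_a = 0.5750.
The active pressure is zero where K_a γ z = 2c√K_a, so z_c = 2c/(γ√K_a) = 2×27.2/(18.9×0.5750) = 5.006 m.

5.01 m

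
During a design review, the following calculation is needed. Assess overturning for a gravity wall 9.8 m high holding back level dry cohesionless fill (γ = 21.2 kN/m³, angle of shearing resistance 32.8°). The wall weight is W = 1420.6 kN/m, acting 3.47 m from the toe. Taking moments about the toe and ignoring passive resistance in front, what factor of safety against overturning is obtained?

K_a = tan²(45° − 32.8°/2) = 0.2973.
P_a = ½K_aγH² = 0.5×0.2973×21.2×9.8² = 302.6 kN/m, acting at H/3 = 3.267 m above the base.
Overturning moment M_o = P_a × H/3 = 302.6 × 3.267 = 988.6.
Resisting moment M_r = W × 3.47 = 1420.6 × 3.47 = 4929.
FS_overturning = M_r/M_o = 4929/988.6 = 4.987.

4.99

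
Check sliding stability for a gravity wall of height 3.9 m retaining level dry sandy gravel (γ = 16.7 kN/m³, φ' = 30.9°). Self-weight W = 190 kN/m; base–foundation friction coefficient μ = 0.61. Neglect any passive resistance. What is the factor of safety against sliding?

2.84

K_a = tan²(45° − 30.9°/2) = 0.3214.
P_a = ½K_aγH² = 0.5×0.3214×16.7×3.9² = 40.82 kN/m, acting at H/3 = 1.300 m above the base.
FS_sliding = μW / P_a = 0.61×190 / 40.82 = 2.839.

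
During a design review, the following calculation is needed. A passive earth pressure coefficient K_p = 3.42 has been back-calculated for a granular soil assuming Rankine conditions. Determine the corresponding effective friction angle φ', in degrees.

K_p = (1+sin φ)/(1−sin φ) ⇒ sin φ = (K_p − 1)/(K_p + 1) = 0.5475.
φ = arcsin(0.5475) = 33.20°.

33.2°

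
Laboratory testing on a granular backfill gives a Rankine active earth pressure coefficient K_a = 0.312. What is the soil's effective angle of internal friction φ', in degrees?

31.6°

K_a = tan²(45° − φ/2) ⇒ 45° − φ/2 = arctan(√0.312) = 29.19°.
φ = 2(45° − 29.19°) = 31.63°.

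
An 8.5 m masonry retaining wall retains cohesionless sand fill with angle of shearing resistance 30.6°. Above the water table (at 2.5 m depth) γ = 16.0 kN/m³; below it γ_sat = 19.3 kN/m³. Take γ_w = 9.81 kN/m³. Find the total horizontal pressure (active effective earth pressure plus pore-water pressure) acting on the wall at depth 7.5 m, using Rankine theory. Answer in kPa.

K_a = (1 − sin φ)/(1 + sin φ) = 0.3253.
γ' = 19.3 − 9.81 = 9.490 kN/m³.
Effective vertical stress at 7.5 m: σ'_v = 16.0×2.5 + 9.490×5.00 = 87.45 kPa.
σ'_h = K_a σ'_v = 0.3253 × 87.45 = 28.45 kPa; u = γ_w × 5.00 = 49.05 kPa.
Total σ_h = 28.45 + 49.05 = 77.50 kPa.

77.5 kPa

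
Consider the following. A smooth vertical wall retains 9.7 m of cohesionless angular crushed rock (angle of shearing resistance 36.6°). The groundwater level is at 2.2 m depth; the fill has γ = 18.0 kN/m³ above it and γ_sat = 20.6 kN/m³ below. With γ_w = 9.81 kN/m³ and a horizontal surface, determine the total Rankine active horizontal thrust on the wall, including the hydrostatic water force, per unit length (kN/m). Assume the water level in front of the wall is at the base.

K_a = tan²(45° − φ/2) = 0.2530.
γ' = 20.6 − 9.81 = 10.79 kN/m³. Depth below WT = 7.5 m.
σ'_h at WT = K_a γ d_w = 10.02 kPa; at base = 10.02 + K_a γ' × 7.5 = 30.49 kPa.
P₁ (0–2.2 m) = ½×10.02×2.2 = 11.02. P₂ (2.2–9.7 m) = ½(10.02+30.49)×7.5 = 151.9.
P_w = ½ γ_w h₂² = 0.5×9.81×7.5² = 275.9. Total = 11.02+151.9+275.9 = 438.8 kN/m.

439 kN/m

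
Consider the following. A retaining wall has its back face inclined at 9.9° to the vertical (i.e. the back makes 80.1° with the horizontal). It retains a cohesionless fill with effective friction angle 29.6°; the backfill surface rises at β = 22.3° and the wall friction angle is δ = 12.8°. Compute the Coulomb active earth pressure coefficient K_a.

0.578

K_a = sin²(α+φ) / [sin²α · sin(α−δ) · (1 + √{sin(φ+δ)sin(φ−β) / (sin(α−δ)sin(α+β))})²].
With α = 80.1°, φ = 29.6°, δ = 12.8°, β = 22.3°: K_a = 0.5784.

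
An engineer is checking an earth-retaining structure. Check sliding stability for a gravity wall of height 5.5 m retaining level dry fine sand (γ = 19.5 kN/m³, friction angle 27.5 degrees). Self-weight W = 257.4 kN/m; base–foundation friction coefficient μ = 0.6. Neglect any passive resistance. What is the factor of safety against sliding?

1.42

K_a = tan²(45° − 27.5°/2) = 0.3682.
P_a = ½K_aγH² = 0.5×0.3682×19.5×5.5² = 108.6 kN/m, acting at H/3 = 1.833 m above the base.
FS_sliding = μW / P_a = 0.6×257.4 / 108.6 = 1.422.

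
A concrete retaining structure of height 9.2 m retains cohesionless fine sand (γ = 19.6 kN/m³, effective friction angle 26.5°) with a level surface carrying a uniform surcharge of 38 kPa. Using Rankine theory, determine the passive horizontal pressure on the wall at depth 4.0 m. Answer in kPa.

304 kPa

K_p = (1 + sin φ)/(1 − sin φ) = 2.611.
σ_v = γz + q = 19.6 × 4.0 + 38 = 116.4 kPa.
σ_h = K_p σ_v = 2.611 × 116.4 = 304.0 kPa.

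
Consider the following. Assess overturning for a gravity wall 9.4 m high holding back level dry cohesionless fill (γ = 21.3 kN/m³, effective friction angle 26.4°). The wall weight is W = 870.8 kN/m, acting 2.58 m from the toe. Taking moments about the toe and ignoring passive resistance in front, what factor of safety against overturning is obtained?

K_a = tan²(45° − 26.4°/2) = 0.3844.
P_a = ½K_aγH² = 0.5×0.3844×21.3×9.4² = 361.8 kN/m, acting at H/3 = 3.133 m above the base.
Overturning moment M_o = P_a × H/3 = 361.8 × 3.133 = 1134.
Resisting moment M_r = W × 2.58 = 870.8 × 2.58 = 2247.
FS_overturning = M_r/M_o = 2247/1134 = 1.982.

1.98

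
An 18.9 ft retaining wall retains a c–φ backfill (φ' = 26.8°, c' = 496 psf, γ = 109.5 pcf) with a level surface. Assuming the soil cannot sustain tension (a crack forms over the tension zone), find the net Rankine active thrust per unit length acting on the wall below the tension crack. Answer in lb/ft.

361 lb/ft

K_a = 0.3785; √K_a = 0.6152.
Tension-crack depth z_c = 2c/(γ√K_a) = 2×496/(109.5×0.6152) = 14.73 ft.
σ_a at base = K_a γ H − 2c√K_a = 0.3785×109.5×18.9 − 2×496×0.6152 = 173.0 psf.
P_a = ½ × 173.0 × (H − z_c) = 0.5×173.0×4.174 = 361.1 lb/ft.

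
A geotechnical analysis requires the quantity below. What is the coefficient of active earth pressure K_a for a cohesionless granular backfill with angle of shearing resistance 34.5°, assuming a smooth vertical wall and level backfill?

0.277

K_a = tan²(45° − φ/2) = tan²(27.75°) = 0.2768.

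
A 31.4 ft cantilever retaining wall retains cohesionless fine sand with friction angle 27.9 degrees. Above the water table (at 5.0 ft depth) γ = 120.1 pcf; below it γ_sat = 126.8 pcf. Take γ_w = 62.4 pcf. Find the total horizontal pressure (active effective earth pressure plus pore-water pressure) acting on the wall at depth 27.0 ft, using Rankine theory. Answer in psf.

K_a = (1 − sin φ)/(1 + sin φ) = 0.3625.
γ' = 126.8 − 62.4 = 64.40 pcf.
Effective vertical stress at 27.0 ft: σ'_v = 120.1×5.0 + 64.40×22.0 = 2017 psf.
σ'_h = K_a σ'_v = 0.3625 × 2017 = 731.2 psf; u = γ_w × 22.0 = 1373 psf.
Total σ_h = 731.2 + 1373 = 2104 psf.

2100 psf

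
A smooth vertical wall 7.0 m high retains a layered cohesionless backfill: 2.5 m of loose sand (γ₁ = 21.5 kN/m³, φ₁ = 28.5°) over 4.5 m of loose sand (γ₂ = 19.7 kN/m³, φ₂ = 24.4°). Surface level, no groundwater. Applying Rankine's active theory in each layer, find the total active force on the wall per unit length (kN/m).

207 kN/m

K_a1 = tan²(45°−28.5°/2) = 0.3540; K_a2 = tan²(45°−24.4°/2) = 0.4153.
Layer 1: σ at base = K_a1 γ₁ h₁ = 19.02 kPa; P₁ = ½×19.02×2.5 = 23.78.
Layer 2: σ_v at top = γ₁h₁ = 53.75; σ_h top = K_a2×53.75 = 22.32; σ_h base = K_a2×(53.75+19.7×4.5) = 59.14.
P₂ = ½(22.32+59.14)×4.5 = 183.3. Total P_a = 23.78+183.3 = 207.1 kN/m.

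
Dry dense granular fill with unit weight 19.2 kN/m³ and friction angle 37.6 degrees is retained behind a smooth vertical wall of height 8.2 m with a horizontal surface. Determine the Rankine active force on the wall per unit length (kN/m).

K_a = tan²(45° − φ/2) = 0.2421.
P_a = ½ K_a γ H² = 0.5 × 0.2421 × 19.2 × 8.2² = 156.3 kN/m.

156 kN/m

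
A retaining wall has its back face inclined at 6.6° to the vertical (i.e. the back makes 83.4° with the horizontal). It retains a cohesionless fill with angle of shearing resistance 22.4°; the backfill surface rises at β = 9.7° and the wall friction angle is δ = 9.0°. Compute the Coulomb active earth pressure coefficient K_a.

K_a = sin²(α+φ) / [sin²α · sin(α−δ) · (1 + √{sin(φ+δ)sin(φ−β) / (sin(α−δ)sin(α+β))})²].
With α = 83.4°, φ = 22.4°, δ = 9.0°, β = 9.7°: K_a = 0.5384.

0.538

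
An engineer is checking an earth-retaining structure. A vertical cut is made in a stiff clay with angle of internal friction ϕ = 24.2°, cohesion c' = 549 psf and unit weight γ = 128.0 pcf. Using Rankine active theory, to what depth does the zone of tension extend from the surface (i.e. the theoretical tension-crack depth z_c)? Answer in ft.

K_a = tan²(45° − 24.2°/2) = 0.4185; √K_a = 0.6469.
The active pressure is zero where K_a γ z = 2c√K_a, so z_c = 2c/(γ√K_a) = 2×549/(128.0×0.6469) = 13.26 ft.

13.3 ft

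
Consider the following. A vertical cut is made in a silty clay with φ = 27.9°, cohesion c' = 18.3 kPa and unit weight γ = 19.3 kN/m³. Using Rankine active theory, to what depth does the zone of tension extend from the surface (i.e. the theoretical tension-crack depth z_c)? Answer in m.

3.15 m

K_a = tan²(45° − 27.9°/2) = 0.3625; √K_a = 0.6020.
The active pressure is zero where K_a γ z = 2c√K_a, so z_c = 2c/(γ√K_a) = 2×18.3/(19.3×0.6020) = 3.150 m.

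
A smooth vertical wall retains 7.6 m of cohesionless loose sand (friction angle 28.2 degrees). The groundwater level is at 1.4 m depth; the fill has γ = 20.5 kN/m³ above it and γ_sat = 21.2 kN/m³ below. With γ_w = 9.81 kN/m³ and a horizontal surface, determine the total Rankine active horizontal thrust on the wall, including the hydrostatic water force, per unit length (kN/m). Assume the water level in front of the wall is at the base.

K_a = tan²(45° − φ/2) = 0.3582.
γ' = 21.2 − 9.81 = 11.39 kN/m³. Depth below WT = 6.2 m.
σ'_h at WT = K_a γ d_w = 10.28 kPa; at base = 10.28 + K_a γ' × 6.2 = 35.57 kPa.
P₁ (0–1.4 m) = ½×10.28×1.4 = 7.196. P₂ (1.4–7.6 m) = ½(10.28+35.57)×6.2 = 142.1.
P_w = ½ γ_w h₂² = 0.5×9.81×6.2² = 188.5. Total = 7.196+142.1+188.5 = 337.9 kN/m.

338 kN/m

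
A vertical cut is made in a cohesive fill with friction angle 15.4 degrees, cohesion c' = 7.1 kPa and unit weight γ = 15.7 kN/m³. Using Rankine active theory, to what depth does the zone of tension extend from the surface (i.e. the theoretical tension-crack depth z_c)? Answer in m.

1.19 m

K_a = tan²(45° − 15.4°/2) = 0.5803; √K_a = 0.7618.
The active pressure is zero where K_a γ z = 2c√K_a, so z_c = 2c/(γ√K_a) = 2×7.1/(15.7×0.7618) = 1.187 m.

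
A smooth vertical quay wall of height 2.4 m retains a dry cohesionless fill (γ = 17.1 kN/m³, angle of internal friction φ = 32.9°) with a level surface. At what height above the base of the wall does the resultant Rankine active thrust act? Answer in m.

K_a = 0.2960.
The pressure distribution is triangular, so the resultant acts at H/3 above the base = 2.4/3 = 0.8000 m.

0.800 m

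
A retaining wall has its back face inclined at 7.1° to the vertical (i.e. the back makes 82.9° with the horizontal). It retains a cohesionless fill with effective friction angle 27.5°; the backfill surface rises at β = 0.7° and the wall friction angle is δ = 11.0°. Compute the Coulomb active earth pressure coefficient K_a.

K_a = sin²(α+φ) / [sin²α · sin(α−δ) · (1 + √{sin(φ+δ)sin(φ−β) / (sin(α−δ)sin(α+β))})²].
With α = 82.9°, φ = 27.5°, δ = 11.0°, β = 0.7°: K_a = 0.3931.

0.393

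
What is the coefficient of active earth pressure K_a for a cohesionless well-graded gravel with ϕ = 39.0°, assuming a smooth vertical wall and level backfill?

K_a = (1 − sin φ)/(1 + sin φ) = (1 − sin 39.0°)/(1 + sin 39.0°) = 0.2275.

0.228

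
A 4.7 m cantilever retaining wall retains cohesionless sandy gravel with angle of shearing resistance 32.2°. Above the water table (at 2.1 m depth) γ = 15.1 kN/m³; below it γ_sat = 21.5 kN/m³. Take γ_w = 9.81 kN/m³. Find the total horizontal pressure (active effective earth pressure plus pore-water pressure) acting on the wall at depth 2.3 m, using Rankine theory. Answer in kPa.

K_a = (1 − sin φ)/(1 + sin φ) = 0.3047.
γ' = 21.5 − 9.81 = 11.69 kN/m³.
Effective vertical stress at 2.3 m: σ'_v = 15.1×2.1 + 11.69×0.200 = 34.05 kPa.
σ'_h = K_a σ'_v = 0.3047 × 34.05 = 10.38 kPa; u = γ_w × 0.200 = 1.962 kPa.
Total σ_h = 10.38 + 1.962 = 12.34 kPa.

12.3 kPa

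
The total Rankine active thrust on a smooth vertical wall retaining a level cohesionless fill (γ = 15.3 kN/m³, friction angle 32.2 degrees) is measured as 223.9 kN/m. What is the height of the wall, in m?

K_a = 0.3047. P_a = ½ K_a γ H² ⇒ H = √(2P_a/(K_a γ)).
H = √(2×223.9/(0.3047×15.3)) = 9.800 m.

9.80 m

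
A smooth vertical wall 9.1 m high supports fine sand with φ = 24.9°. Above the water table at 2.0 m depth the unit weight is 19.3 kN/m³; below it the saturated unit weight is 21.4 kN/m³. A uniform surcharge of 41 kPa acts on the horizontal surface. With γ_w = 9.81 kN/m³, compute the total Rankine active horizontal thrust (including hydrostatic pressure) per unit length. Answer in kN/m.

K_a = tan²(45° − φ/2) = 0.4074.
γ' = 21.4 − 9.81 = 11.59 kN/m³. h₂ = H − d_w = 7.1 m.
σ'_h: at surface K_a·q = 16.70; at WT K_a(q+γd_w) = 32.43; at base K_a(q+γd_w+γ'h₂) = 65.96 kPa.
P₁ = ½(16.70+32.43)×2.0 = 49.14; P₂ = ½(32.43+65.96)×7.1 = 349.3; P_w = ½γ_w h₂² = 247.3.
Total = 49.14+349.3+247.3 = 645.7 kN/m.

646 kN/m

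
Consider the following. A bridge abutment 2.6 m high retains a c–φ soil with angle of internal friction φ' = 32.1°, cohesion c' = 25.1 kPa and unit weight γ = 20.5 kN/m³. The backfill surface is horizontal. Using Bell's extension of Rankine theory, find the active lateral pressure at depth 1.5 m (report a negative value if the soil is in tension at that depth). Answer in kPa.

K_a = (1 − sin φ)/(1 + sin φ) = 0.3060.
σ_a = K_a γ z − 2c√K_a = 0.3060×20.5×1.5 − 2×25.1×0.5532 = -18.36 kPa.

-18.4 kPa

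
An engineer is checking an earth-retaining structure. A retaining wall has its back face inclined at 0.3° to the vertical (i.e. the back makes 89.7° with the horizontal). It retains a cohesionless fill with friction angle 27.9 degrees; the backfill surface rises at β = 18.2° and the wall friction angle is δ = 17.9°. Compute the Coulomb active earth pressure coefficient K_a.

K_a = sin²(α+φ) / [sin²α · sin(α−δ) · (1 + √{sin(φ+δ)sin(φ−β) / (sin(α−δ)sin(α+β))})²].
With α = 89.7°, φ = 27.9°, δ = 17.9°, β = 18.2°: K_a = 0.4434.

0.443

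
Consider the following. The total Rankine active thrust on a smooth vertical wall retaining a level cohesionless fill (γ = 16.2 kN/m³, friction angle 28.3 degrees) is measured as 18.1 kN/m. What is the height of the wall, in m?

2.50 m

K_a = 0.3568. P_a = ½ K_a γ H² ⇒ H = √(2P_a/(K_a γ)).
H = √(2×18.1/(0.3568×16.2)) = 2.503 m.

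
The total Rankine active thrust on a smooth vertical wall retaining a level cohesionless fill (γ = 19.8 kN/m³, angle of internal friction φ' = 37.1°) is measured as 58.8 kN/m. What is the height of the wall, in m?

K_a = 0.2475. P_a = ½ K_a γ H² ⇒ H = √(2P_a/(K_a γ)).
H = √(2×58.8/(0.2475×19.8)) = 4.899 m.

4.90 m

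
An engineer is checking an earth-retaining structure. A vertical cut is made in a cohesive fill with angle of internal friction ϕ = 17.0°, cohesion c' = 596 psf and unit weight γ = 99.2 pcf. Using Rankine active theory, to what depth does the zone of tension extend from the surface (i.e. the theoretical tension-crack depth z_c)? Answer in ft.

K_a = tan²(45° − 17.0°/2) = 0.5475; √K_a = 0.7400.
The active pressure is zero where K_a γ z = 2c√K_a, so z_c = 2c/(γ√K_a) = 2×596/(99.2×0.7400) = 16.24 ft.

16.2 ft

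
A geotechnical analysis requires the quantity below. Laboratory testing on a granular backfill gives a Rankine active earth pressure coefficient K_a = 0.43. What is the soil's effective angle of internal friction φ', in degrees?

23.5°

K_a = tan²(45° − φ/2) ⇒ 45° − φ/2 = arctan(√0.43) = 33.25°.
φ = 2(45° − 33.25°) = 23.49°.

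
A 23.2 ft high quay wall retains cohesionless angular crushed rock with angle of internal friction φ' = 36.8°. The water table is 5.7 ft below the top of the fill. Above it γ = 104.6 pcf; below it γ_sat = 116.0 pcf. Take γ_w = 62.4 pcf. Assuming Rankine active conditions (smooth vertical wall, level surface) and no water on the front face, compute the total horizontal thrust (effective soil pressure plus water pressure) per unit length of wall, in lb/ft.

14700 lb/ft

K_a = tan²(45° − φ/2) = 0.2508.
γ' = 116.0 − 62.4 = 53.60 pcf. Depth below WT = 17.5 ft.
σ'_h at WT = K_a γ d_w = 149.5 psf; at base = 149.5 + K_a γ' × 17.5 = 384.7 psf.
P₁ (0–5.7 ft) = ½×149.5×5.7 = 426.1. P₂ (5.7–23.2 ft) = ½(149.5+384.7)×17.5 = 4675.
P_w = ½ γ_w h₂² = 0.5×62.4×17.5² = 9555. Total = 426.1+4675+9555 = 14660 lb/ft.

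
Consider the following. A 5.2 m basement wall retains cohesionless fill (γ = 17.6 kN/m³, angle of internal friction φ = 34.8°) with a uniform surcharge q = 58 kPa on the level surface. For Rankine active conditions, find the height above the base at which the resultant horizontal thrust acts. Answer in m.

2.22 m

K_a = 0.2733.
Triangular part P₁ = ½K_aγH² = 65.03 at H/3 = 1.733 m; rectangular part P₂ = K_a q H = 82.43 at H/2 = 2.600 m.
ȳ = (P₁·1.733 + P₂·2.600)/(P₁+P₂) = 2.218 m.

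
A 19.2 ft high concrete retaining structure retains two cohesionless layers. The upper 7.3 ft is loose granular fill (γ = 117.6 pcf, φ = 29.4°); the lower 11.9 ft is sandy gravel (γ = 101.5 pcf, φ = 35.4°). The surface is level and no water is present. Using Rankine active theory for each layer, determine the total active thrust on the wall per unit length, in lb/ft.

K_a1 = tan²(45°−29.4°/2) = 0.3415; K_a2 = tan²(45°−35.4°/2) = 0.2664.
Layer 1: σ at base = K_a1 γ₁ h₁ = 293.1 psf; P₁ = ½×293.1×7.3 = 1070.
Layer 2: σ_v at top = γ₁h₁ = 858.5; σ_h top = K_a2×858.5 = 228.7; σ_h base = K_a2×(858.5+101.5×11.9) = 550.5.
P₂ = ½(228.7+550.5)×11.9 = 4636. Total P_a = 1070+4636 = 5706 lb/ft.

5710 lb/ft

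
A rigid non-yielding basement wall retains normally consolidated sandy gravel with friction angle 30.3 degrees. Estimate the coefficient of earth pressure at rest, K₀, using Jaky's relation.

0.495

K₀ = 1 − sin φ' = 1 − sin 30.3° = 0.4955.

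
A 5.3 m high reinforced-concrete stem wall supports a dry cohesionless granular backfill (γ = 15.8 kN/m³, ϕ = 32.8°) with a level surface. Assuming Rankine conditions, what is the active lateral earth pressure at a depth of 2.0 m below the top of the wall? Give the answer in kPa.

K_a = (1 − sin φ)/(1 + sin φ) = 0.2973.
σ_h = K_a γ z = 0.2973 × 15.8 × 2.0 = 9.393 kPa.

9.39 kPa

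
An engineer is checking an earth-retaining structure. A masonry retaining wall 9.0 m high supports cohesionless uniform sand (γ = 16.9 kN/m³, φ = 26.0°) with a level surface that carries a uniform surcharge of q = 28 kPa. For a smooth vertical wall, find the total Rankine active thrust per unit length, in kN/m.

366 kN/m

K_a = tan²(45° − φ/2) = 0.3905.
Soil triangle: ½ K_a γ H² = 0.5×0.3905×16.9×9.0² = 267.3 kN/m.
Surcharge rectangle: K_a q H = 0.3905×28×9.0 = 98.40 kN/m.
Total = 267.3 + 98.40 = 365.6 kN/m.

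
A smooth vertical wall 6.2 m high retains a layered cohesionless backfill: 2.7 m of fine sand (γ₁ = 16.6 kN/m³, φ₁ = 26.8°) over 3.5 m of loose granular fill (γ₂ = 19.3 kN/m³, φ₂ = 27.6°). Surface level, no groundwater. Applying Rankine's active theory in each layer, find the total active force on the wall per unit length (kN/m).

K_a1 = tan²(45°−26.8°/2) = 0.3785; K_a2 = tan²(45°−27.6°/2) = 0.3668.
Layer 1: σ at base = K_a1 γ₁ h₁ = 16.96 kPa; P₁ = ½×16.96×2.7 = 22.90.
Layer 2: σ_v at top = γ₁h₁ = 44.82; σ_h top = K_a2×44.82 = 16.44; σ_h base = K_a2×(44.82+19.3×3.5) = 41.21.
P₂ = ½(16.44+41.21)×3.5 = 100.9. Total P_a = 22.90+100.9 = 123.8 kN/m.

124 kN/m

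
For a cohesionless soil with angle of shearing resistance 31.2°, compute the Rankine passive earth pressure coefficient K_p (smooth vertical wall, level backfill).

K_p = (1 + sin φ)/(1 − sin φ) = tan²(45° + 31.2°/2) = 3.150.

3.15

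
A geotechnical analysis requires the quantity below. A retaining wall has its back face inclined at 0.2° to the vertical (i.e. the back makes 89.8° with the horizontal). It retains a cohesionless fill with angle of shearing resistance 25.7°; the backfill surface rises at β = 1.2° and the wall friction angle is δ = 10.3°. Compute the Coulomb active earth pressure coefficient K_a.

K_a = sin²(α+φ) / [sin²α · sin(α−δ) · (1 + √{sin(φ+δ)sin(φ−β) / (sin(α−δ)sin(α+β))})²].
With α = 89.8°, φ = 25.7°, δ = 10.3°, β = 1.2°: K_a = 0.3693.

0.369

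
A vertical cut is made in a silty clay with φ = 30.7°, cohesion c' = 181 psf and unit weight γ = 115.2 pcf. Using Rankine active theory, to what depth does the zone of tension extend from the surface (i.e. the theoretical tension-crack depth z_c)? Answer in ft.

K_a = tan²(45° − 30.7°/2) = 0.3240; √K_a = 0.5692.
The active pressure is zero where K_a γ z = 2c√K_a, so z_c = 2c/(γ√K_a) = 2×181/(115.2×0.5692) = 5.520 ft.

5.52 ft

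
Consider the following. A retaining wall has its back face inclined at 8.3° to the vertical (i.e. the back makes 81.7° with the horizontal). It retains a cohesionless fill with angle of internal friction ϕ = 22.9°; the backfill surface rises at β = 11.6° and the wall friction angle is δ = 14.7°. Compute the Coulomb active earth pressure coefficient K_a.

0.561

K_a = sin²(α+φ) / [sin²α · sin(α−δ) · (1 + √{sin(φ+δ)sin(φ−β) / (sin(α−δ)sin(α+β))})²].
With α = 81.7°, φ = 22.9°, δ = 14.7°, β = 11.6°: K_a = 0.5612.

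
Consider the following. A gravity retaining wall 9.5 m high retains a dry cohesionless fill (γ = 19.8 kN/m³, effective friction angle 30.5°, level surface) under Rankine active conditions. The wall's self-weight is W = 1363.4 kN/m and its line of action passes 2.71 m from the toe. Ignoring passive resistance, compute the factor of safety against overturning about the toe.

K_a = tan²(45° − 30.5°/2) = 0.3267.
P_a = ½K_aγH² = 0.5×0.3267×19.8×9.5² = 291.9 kN/m, acting at H/3 = 3.167 m above the base.
Overturning moment M_o = P_a × H/3 = 291.9 × 3.167 = 924.2.
Resisting moment M_r = W × 2.71 = 1363.4 × 2.71 = 3695.
FS_overturning = M_r/M_o = 3695/924.2 = 3.998.

4.00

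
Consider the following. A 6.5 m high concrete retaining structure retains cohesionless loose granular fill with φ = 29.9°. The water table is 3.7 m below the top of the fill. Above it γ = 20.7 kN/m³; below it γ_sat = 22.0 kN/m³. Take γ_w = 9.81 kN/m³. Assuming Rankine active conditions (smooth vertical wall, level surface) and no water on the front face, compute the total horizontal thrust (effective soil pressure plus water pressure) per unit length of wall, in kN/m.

174 kN/m

K_a = tan²(45° − φ/2) = 0.3347.
γ' = 22.0 − 9.81 = 12.19 kN/m³. Depth below WT = 2.8 m.
σ'_h at WT = K_a γ d_w = 25.63 kPa; at base = 25.63 + K_a γ' × 2.8 = 37.06 kPa.
P₁ (0–3.7 m) = ½×25.63×3.7 = 47.42. P₂ (3.7–6.5 m) = ½(25.63+37.06)×2.8 = 87.77.
P_w = ½ γ_w h₂² = 0.5×9.81×2.8² = 38.46. Total = 47.42+87.77+38.46 = 173.6 kN/m.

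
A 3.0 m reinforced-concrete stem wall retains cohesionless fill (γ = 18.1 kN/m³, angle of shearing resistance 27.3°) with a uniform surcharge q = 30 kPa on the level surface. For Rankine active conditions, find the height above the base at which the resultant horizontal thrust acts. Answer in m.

1.26 m

K_a = 0.3711.
Triangular part P₁ = ½K_aγH² = 30.23 at H/3 = 1.000 m; rectangular part P₂ = K_a q H = 33.40 at H/2 = 1.500 m.
ȳ = (P₁·1.000 + P₂·1.500)/(P₁+P₂) = 1.262 m.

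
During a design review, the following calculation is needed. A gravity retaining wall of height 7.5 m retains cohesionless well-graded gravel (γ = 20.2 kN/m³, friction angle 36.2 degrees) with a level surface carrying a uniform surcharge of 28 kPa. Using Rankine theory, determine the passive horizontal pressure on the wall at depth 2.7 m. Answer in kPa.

K_p = (1 + sin φ)/(1 − sin φ) = 3.885.
σ_v = γz + q = 20.2 × 2.7 + 28 = 82.54 kPa.
σ_h = K_p σ_v = 3.885 × 82.54 = 320.7 kPa.

321 kPa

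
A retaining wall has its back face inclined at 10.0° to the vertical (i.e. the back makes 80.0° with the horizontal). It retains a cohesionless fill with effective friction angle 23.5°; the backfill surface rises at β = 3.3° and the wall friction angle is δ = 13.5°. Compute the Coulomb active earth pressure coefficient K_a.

K_a = sin²(α+φ) / [sin²α · sin(α−δ) · (1 + √{sin(φ+δ)sin(φ−β) / (sin(α−δ)sin(α+β))})²].
With α = 80.0°, φ = 23.5°, δ = 13.5°, β = 3.3°: K_a = 0.4869.

0.487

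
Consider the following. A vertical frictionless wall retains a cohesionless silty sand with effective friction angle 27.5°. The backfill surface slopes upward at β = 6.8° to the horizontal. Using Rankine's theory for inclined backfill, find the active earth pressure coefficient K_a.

K_a = cos β · (cos β − √(cos²β − cos²φ)) / (cos β + √(cos²β − cos²φ)).
cos β = 0.9930, cos φ = 0.8870, √(cos²β − cos²φ) = 0.4463.
K_a = 0.9930 × (0.9930 − 0.4463)/(0.9930 + 0.4463) = 0.3771.

0.377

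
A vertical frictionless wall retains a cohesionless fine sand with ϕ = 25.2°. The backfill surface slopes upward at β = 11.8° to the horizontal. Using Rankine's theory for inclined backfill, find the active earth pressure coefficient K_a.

K_a = cos β · (cos β − √(cos²β − cos²φ)) / (cos β + √(cos²β − cos²φ)).
cos β = 0.9789, cos φ = 0.9048, √(cos²β − cos²φ) = 0.3735.
K_a = 0.9789 × (0.9789 − 0.3735)/(0.9789 + 0.3735) = 0.4382.

0.438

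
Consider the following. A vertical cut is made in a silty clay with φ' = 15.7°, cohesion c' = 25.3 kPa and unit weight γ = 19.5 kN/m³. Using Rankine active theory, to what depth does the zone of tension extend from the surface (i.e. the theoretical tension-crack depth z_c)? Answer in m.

3.42 m

K_a = tan²(45° − 15.7°/2) = 0.5741; √K_a = 0.7577.
The active pressure is zero where K_a γ z = 2c√K_a, so z_c = 2c/(γ√K_a) = 2×25.3/(19.5×0.7577) = 3.425 m.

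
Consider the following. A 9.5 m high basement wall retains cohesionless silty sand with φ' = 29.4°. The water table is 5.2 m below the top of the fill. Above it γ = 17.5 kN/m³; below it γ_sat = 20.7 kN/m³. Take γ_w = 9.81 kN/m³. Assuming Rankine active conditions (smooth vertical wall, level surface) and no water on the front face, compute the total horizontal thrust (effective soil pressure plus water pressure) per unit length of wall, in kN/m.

K_a = tan²(45° − φ/2) = 0.3415.
γ' = 20.7 − 9.81 = 10.89 kN/m³. Depth below WT = 4.3 m.
σ'_h at WT = K_a γ d_w = 31.07 kPa; at base = 31.07 + K_a γ' × 4.3 = 47.06 kPa.
P₁ (0–5.2 m) = ½×31.07×5.2 = 80.79. P₂ (5.2–9.5 m) = ½(31.07+47.06)×4.3 = 168.0.
P_w = ½ γ_w h₂² = 0.5×9.81×4.3² = 90.69. Total = 80.79+168.0+90.69 = 339.5 kN/m.

339 kN/m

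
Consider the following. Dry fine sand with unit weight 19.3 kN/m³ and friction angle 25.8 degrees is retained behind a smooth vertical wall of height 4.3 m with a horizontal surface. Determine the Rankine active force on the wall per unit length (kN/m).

70.2 kN/m

K_a = tan²(45° − φ/2) = 0.3935.
P_a = ½ K_a γ H² = 0.5 × 0.3935 × 19.3 × 4.3² = 70.21 kN/m.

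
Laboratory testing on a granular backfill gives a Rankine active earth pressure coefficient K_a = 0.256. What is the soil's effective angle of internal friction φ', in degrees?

K_a = tan²(45° − φ/2) ⇒ 45° − φ/2 = arctan(√0.256) = 26.84°.
φ = 2(45° − 26.84°) = 36.32°.

36.3°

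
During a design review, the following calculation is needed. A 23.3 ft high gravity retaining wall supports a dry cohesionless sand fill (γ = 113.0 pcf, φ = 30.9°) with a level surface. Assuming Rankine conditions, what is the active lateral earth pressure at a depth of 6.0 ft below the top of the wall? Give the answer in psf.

218 psf

K_a = (1 − sin φ)/(1 + sin φ) = 0.3214.
σ_h = K_a γ z = 0.3214 × 113.0 × 6.0 = 217.9 psf.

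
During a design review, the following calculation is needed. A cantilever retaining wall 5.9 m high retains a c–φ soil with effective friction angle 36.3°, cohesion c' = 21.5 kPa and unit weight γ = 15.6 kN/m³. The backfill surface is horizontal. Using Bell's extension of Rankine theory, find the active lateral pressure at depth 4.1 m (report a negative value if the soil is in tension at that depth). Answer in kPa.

K_a = (1 − sin φ)/(1 + sin φ) = 0.2563.
σ_a = K_a γ z − 2c√K_a = 0.2563×15.6×4.1 − 2×21.5×0.5062 = -5.377 kPa.

-5.38 kPa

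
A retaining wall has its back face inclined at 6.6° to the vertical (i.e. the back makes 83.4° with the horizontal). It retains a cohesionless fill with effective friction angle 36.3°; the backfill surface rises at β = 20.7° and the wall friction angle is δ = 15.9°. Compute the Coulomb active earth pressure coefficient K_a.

0.374

K_a = sin²(α+φ) / [sin²α · sin(α−δ) · (1 + √{sin(φ+δ)sin(φ−β) / (sin(α−δ)sin(α+β))})²].
With α = 83.4°, φ = 36.3°, δ = 15.9°, β = 20.7°: K_a = 0.3743.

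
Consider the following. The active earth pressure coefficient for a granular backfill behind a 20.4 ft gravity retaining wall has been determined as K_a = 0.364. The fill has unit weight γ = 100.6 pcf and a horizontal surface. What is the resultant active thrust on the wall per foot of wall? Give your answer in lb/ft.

P = ½ K_a γ H² = 0.5 × 0.364 × 100.6 × 20.4² = 7620 lb/ft.

7620 lb/ft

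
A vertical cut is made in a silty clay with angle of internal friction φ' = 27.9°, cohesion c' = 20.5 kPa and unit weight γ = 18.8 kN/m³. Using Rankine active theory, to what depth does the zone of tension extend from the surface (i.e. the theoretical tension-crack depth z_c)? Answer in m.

3.62 m

K_a = tan²(45° − 27.9°/2) = 0.3625; √K_a = 0.6020.
The active pressure is zero where K_a γ z = 2c√K_a, so z_c = 2c/(γ√K_a) = 2×20.5/(18.8×0.6020) = 3.622 m.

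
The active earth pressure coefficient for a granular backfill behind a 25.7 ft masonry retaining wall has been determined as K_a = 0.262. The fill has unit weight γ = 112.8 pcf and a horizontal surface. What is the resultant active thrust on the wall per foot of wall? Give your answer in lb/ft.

9760 lb/ft

P = ½ K_a γ H² = 0.5 × 0.262 × 112.8 × 25.7² = 9760 lb/ft.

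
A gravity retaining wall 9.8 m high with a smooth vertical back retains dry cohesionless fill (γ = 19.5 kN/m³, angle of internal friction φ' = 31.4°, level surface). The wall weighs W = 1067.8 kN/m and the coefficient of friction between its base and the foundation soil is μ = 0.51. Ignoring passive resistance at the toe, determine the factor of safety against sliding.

K_a = tan²(45° − 31.4°/2) = 0.3149.
P_a = ½K_aγH² = 0.5×0.3149×19.5×9.8² = 294.9 kN/m, acting at H/3 = 3.267 m above the base.
FS_sliding = μW / P_a = 0.51×1067.8 / 294.9 = 1.847.

1.85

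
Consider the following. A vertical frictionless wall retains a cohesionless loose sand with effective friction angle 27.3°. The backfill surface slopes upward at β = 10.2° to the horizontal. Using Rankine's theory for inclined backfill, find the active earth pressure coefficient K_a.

0.392

K_a = cos β · (cos β − √(cos²β − cos²φ)) / (cos β + √(cos²β − cos²φ)).
cos β = 0.9842, cos φ = 0.8886, √(cos²β − cos²φ) = 0.4231.
K_a = 0.9842 × (0.9842 − 0.4231)/(0.9842 + 0.4231) = 0.3924.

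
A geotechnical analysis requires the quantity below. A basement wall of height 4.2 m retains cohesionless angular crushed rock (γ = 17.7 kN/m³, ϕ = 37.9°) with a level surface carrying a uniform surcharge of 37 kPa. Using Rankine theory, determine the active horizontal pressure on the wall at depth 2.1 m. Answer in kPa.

K_a = (1 − sin φ)/(1 + sin φ) = 0.2389.
σ_v = γz + q = 17.7 × 2.1 + 37 = 74.17 kPa.
σ_h = K_a σ_v = 0.2389 × 74.17 = 17.72 kPa.

17.7 kPa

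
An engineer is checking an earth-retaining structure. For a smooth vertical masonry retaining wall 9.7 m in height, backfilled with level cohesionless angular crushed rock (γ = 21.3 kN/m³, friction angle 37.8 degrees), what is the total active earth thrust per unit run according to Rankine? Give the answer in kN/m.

K_a = tan²(45° − φ/2) = 0.2400.
P_a = ½ K_a γ H² = 0.5 × 0.2400 × 21.3 × 9.7² = 240.5 kN/m.

240 kN/m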